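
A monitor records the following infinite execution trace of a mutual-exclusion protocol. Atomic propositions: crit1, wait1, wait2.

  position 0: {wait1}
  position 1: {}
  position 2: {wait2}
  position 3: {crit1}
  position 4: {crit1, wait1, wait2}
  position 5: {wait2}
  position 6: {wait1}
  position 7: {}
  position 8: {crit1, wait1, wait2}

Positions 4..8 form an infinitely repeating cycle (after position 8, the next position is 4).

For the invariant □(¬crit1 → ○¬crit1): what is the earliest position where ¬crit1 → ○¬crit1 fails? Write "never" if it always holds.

Check ¬crit1 → ○¬crit1 at each position in order: 0 ✓, 1 ✓.
At position 2 the labels are {wait2} and the next position 3 has {crit1}, so ¬crit1 → ○¬crit1 is false there. This is the first violation.

2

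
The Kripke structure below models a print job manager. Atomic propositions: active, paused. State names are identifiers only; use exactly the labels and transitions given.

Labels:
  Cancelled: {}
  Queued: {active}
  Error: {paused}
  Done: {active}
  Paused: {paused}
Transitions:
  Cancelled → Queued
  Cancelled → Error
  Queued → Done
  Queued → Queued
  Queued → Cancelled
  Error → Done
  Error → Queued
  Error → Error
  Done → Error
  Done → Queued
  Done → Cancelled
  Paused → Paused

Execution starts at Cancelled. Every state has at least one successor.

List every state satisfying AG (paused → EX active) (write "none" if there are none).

States satisfying paused → EX active: {Cancelled, Queued, Error, Done}.
States satisfying AG (paused → EX active): {Cancelled, Queued, Error, Done}.

{Cancelled, Queued, Error, Done}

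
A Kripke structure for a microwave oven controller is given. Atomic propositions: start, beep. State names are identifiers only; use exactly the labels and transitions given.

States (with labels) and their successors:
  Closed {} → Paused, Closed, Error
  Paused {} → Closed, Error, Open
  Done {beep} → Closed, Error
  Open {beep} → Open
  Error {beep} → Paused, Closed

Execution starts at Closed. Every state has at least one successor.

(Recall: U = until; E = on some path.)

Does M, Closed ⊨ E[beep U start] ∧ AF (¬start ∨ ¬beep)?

States satisfying beep: {Done, Open, Error}.
States satisfying start: ∅.
States satisfying E[beep U start]: ∅.
States satisfying ¬start ∨ ¬beep: {Closed, Paused, Done, Open, Error}.
States satisfying AF (¬start ∨ ¬beep): {Closed, Paused, Done, Open, Error}.
States satisfying E[beep U start] ∧ AF (¬start ∨ ¬beep): ∅.
Closed ∉ Sat(E[beep U start] ∧ AF (¬start ∨ ¬beep)).

Does not hold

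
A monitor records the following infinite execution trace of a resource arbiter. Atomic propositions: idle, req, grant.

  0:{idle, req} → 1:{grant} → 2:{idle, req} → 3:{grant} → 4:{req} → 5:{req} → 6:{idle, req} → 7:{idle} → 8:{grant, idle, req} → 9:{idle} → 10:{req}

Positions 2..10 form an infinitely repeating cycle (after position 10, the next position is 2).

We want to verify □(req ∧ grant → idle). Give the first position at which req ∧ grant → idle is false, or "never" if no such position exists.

req ∧ grant → idle holds at every position 0..10, and those are all the positions the trace ever visits, so the invariant □(req ∧ grant → idle) is never violated.

never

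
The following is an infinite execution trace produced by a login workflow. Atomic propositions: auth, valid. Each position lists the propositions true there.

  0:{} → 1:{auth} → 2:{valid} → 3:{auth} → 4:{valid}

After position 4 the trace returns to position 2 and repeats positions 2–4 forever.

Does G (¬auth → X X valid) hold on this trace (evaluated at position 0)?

Violated

¬auth → X X valid must hold at every position from 0 onward. It fails at position 4, so G (¬auth → X X valid) is false.
Positions where ¬auth holds: 0, 2, 4.
Check X X valid at each: 0→ok, 2→ok, 4→fails.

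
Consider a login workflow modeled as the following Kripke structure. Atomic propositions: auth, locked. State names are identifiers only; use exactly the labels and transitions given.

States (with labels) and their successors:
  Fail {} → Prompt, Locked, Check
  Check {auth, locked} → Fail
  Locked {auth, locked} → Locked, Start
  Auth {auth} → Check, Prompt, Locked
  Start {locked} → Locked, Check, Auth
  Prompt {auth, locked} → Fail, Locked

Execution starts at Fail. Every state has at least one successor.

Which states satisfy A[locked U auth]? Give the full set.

{Check, Locked, Auth, Start, Prompt}

States satisfying locked: {Check, Locked, Start, Prompt}.
States satisfying auth: {Check, Locked, Auth, Prompt}.
States satisfying A[locked U auth]: {Check, Locked, Auth, Start, Prompt}.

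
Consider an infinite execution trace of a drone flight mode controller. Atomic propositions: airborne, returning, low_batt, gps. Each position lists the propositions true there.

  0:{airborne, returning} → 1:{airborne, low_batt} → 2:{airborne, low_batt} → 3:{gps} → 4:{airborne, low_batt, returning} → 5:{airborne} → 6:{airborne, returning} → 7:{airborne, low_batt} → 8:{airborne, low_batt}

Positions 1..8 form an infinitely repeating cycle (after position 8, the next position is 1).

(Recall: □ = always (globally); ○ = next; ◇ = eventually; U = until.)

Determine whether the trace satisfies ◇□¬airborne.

No

□¬airborne is false at every position 0..8, so it never becomes true and ◇□¬airborne fails.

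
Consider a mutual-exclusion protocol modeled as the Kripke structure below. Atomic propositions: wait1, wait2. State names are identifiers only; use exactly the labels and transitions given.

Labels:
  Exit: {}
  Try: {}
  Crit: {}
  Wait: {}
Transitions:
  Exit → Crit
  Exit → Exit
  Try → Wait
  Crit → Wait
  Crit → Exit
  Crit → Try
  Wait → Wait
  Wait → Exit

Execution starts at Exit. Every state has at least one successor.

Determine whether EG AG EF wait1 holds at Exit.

Violated

States satisfying AG EF wait1: ∅.
States satisfying EG AG EF wait1: ∅.
No suitable path/successor from Exit witnesses the formula.
Exit ∉ Sat(EG AG EF wait1).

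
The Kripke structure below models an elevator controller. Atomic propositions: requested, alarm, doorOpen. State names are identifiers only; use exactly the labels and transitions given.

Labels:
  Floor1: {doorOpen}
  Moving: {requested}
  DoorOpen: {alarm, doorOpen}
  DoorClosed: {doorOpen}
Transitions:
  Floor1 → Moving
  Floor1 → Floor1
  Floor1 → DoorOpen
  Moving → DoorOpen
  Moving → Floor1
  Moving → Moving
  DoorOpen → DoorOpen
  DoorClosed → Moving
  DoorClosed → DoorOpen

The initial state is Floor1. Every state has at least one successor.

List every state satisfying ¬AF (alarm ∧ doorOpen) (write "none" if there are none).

States satisfying alarm ∧ doorOpen: {DoorOpen}.
States satisfying AF (alarm ∧ doorOpen): {DoorOpen}.
States satisfying ¬AF (alarm ∧ doorOpen): {Floor1, Moving, DoorClosed}.

{Floor1, Moving, DoorClosed}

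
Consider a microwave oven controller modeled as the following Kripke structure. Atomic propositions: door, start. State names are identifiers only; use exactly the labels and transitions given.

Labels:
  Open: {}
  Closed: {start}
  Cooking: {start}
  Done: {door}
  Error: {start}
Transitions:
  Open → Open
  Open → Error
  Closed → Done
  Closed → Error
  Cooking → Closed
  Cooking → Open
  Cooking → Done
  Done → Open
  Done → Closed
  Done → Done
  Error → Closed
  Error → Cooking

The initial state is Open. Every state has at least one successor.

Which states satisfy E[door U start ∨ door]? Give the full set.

{Closed, Cooking, Done, Error}

States satisfying door: {Done}.
States satisfying start ∨ door: {Closed, Cooking, Done, Error}.
States satisfying E[door U start ∨ door]: {Closed, Cooking, Done, Error}.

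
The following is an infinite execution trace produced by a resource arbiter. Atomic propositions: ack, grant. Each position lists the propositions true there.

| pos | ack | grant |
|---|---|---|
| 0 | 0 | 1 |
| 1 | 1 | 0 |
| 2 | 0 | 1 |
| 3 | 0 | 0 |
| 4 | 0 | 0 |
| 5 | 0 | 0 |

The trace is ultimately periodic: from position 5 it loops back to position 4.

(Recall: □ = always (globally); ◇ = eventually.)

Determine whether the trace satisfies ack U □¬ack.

Walking from position 0: at position 0, □¬ack has not yet held and ack fails, so ack U □¬ack is false.

No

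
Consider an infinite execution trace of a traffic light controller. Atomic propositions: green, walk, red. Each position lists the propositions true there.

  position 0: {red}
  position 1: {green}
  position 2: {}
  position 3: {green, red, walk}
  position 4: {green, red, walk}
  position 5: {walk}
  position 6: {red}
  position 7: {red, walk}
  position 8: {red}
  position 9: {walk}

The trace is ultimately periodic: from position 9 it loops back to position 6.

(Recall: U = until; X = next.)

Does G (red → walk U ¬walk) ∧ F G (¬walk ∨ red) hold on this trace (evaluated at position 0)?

red → walk U ¬walk holds at every position 0..9, and those are all positions ever visited, so G (red → walk U ¬walk) holds.
Positions where red holds: 0, 3, 4, 6, 7, 8.
Check walk U ¬walk at each: 0→ok, 3→ok, 4→ok, 6→ok, 7→ok, 8→ok.
G (¬walk ∨ red) is false at every position 0..9, so it never becomes true and F G (¬walk ∨ red) fails.
At position 0: G (red → walk U ¬walk) is true; F G (¬walk ∨ red) is false; so G (red → walk U ¬walk) ∧ F G (¬walk ∨ red) is false.

Does not hold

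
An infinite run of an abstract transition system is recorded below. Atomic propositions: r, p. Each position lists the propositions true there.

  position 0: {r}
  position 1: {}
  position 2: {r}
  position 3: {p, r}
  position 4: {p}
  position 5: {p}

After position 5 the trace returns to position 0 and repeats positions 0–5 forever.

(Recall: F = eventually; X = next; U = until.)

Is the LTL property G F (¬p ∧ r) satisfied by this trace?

Holds

F (¬p ∧ r) holds at every position 0..5, and those are all positions ever visited, so G F (¬p ∧ r) holds.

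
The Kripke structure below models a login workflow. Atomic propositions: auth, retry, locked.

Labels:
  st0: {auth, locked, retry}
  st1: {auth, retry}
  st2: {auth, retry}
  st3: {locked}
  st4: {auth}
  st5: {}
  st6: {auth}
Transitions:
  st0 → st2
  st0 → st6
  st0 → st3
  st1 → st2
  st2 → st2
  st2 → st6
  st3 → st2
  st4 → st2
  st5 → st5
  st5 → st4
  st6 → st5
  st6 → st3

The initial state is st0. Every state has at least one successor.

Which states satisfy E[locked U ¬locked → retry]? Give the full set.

{st0, st1, st2, st3}

States satisfying locked: {st0, st3}.
States satisfying ¬locked → retry: {st0, st1, st2, st3}.
States satisfying E[locked U ¬locked → retry]: {st0, st1, st2, st3}.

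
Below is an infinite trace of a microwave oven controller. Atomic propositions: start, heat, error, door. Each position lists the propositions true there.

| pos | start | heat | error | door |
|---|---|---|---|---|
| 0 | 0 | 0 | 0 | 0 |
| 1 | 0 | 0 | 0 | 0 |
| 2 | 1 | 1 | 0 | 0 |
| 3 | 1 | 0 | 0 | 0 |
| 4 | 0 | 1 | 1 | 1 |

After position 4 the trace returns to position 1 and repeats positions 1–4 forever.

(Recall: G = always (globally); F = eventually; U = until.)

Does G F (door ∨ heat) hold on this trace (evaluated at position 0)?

Holds

F (door ∨ heat) holds at every position 0..4, and those are all positions ever visited, so G F (door ∨ heat) holds.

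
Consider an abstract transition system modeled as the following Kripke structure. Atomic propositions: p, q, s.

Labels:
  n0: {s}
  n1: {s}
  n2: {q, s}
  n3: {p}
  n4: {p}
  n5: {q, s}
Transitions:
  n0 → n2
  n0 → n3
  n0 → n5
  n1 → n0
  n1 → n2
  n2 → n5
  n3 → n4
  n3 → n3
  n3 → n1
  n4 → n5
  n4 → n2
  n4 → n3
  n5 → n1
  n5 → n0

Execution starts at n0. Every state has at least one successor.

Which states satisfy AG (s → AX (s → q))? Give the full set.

none

States satisfying s → AX (s → q): {n0, n2, n3, n4}.
States satisfying AG (s → AX (s → q)): ∅.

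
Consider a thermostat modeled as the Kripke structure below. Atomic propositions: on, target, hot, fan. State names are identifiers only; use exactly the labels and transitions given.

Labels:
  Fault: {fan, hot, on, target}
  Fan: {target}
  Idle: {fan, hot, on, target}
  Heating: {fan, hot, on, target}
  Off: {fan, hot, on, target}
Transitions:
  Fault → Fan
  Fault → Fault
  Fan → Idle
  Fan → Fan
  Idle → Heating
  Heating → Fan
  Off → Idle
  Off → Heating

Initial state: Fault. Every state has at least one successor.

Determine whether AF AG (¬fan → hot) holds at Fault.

States satisfying AG (¬fan → hot): ∅.
States satisfying AF AG (¬fan → hot): ∅.
There is a path from Fault along which AG (¬fan → hot) never holds.
Fault ∉ Sat(AF AG (¬fan → hot)).

Does not hold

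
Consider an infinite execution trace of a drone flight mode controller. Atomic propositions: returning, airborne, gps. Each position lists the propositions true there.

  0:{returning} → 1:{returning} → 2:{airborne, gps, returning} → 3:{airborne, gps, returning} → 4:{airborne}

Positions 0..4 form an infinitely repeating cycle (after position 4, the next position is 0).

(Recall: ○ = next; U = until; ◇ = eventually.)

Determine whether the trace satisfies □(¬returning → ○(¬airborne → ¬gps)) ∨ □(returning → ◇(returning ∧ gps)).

¬returning → ○(¬airborne → ¬gps) holds at every position 0..4, and those are all positions ever visited, so □(¬returning → ○(¬airborne → ¬gps)) holds.
Positions where ¬returning holds: 4.
Check ○(¬airborne → ¬gps) at each: 4→ok.
returning → ◇(returning ∧ gps) holds at every position 0..4, and those are all positions ever visited, so □(returning → ◇(returning ∧ gps)) holds.
Positions where returning holds: 0, 1, 2, 3.
Check ◇(returning ∧ gps) at each: 0→ok, 1→ok, 2→ok, 3→ok.
At position 0: □(¬returning → ○(¬airborne → ¬gps)) is true; □(returning → ◇(returning ∧ gps)) is true; so □(¬returning → ○(¬airborne → ¬gps)) ∨ □(returning → ◇(returning ∧ gps)) is true.

Yes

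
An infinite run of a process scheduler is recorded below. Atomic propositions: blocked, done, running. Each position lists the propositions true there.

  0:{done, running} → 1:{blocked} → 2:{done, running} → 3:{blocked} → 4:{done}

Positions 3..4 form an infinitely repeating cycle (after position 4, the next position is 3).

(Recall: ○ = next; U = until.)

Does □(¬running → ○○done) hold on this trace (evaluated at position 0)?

¬running → ○○done must hold at every position from 0 onward. It fails at position 1, so □(¬running → ○○done) is false.
Positions where ¬running holds: 1, 3, 4.
Check ○○done at each: 1→fails, 3→fails, 4→ok.

Does not hold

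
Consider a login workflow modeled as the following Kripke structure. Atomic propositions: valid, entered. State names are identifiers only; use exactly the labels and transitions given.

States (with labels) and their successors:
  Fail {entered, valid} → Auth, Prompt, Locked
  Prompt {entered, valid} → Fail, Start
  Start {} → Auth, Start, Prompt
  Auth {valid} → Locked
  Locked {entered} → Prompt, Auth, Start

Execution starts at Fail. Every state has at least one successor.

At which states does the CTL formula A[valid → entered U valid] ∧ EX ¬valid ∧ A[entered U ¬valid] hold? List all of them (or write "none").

none

States satisfying valid → entered: {Fail, Prompt, Start, Locked}.
States satisfying valid: {Fail, Prompt, Auth}.
States satisfying A[valid → entered U valid]: {Fail, Prompt, Auth}.
States satisfying ¬valid: {Start, Locked}.
States satisfying EX ¬valid: {Fail, Prompt, Start, Auth, Locked}.
States satisfying A[valid → entered U valid] ∧ EX ¬valid: {Fail, Prompt, Auth}.
States satisfying entered: {Fail, Prompt, Locked}.
States satisfying A[entered U ¬valid]: {Start, Locked}.
States satisfying A[valid → entered U valid] ∧ EX ¬valid ∧ A[entered U ¬valid]: ∅.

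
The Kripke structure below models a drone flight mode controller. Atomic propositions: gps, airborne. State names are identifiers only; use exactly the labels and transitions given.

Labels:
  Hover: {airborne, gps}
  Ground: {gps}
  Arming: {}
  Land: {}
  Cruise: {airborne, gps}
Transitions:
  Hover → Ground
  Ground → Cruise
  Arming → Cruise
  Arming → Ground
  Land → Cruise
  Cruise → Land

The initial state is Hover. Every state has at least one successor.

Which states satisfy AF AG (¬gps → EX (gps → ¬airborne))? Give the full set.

none

States satisfying AG (¬gps → EX (gps → ¬airborne)): ∅.
States satisfying AF AG (¬gps → EX (gps → ¬airborne)): ∅.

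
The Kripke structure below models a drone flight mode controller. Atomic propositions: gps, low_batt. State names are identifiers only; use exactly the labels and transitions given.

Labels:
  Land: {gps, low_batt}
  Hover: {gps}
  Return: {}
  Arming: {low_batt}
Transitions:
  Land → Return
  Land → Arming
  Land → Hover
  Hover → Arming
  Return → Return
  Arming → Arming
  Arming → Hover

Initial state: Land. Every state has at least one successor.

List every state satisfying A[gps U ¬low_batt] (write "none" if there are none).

States satisfying gps: {Land, Hover}.
States satisfying ¬low_batt: {Hover, Return}.
States satisfying A[gps U ¬low_batt]: {Hover, Return}.

{Hover, Return}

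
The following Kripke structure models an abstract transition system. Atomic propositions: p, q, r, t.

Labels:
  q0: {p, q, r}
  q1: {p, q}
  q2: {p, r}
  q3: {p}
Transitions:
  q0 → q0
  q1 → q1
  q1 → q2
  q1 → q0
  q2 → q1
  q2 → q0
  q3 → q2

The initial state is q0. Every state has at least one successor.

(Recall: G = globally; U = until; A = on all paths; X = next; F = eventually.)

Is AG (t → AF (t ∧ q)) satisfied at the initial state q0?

States satisfying t → AF (t ∧ q): {q0, q1, q2, q3}.
States satisfying AG (t → AF (t ∧ q)): {q0, q1, q2, q3}.
Every state reachable from q0 satisfies t → AF (t ∧ q).
q0 ∈ Sat(AG (t → AF (t ∧ q))).

Satisfied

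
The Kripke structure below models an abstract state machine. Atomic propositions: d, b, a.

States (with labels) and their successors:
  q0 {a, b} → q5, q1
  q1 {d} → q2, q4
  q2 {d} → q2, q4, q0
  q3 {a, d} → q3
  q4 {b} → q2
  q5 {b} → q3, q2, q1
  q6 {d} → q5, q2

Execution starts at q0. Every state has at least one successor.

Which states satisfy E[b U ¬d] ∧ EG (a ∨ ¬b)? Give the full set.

{q0}

States satisfying b: {q0, q4, q5}.
States satisfying ¬d: {q0, q4, q5}.
States satisfying E[b U ¬d]: {q0, q4, q5}.
States satisfying a ∨ ¬b: {q0, q1, q2, q3, q6}.
States satisfying EG (a ∨ ¬b): {q0, q1, q2, q3, q6}.
States satisfying E[b U ¬d] ∧ EG (a ∨ ¬b): {q0}.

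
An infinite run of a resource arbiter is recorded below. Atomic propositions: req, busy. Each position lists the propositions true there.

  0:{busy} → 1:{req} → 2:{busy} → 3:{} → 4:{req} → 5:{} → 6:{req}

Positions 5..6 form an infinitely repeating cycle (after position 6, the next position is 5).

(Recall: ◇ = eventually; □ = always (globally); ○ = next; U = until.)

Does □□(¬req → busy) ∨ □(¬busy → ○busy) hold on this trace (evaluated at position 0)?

□(¬req → busy) must hold at every position from 0 onward. It fails at position 0, so □□(¬req → busy) is false.
¬busy → ○busy must hold at every position from 0 onward. It fails at position 3, so □(¬busy → ○busy) is false.
Positions where ¬busy holds: 1, 3, 4, 5, 6.
Check ○busy at each: 1→ok, 3→fails, 4→fails, 5→fails, 6→fails.
At position 0: □□(¬req → busy) is false; □(¬busy → ○busy) is false; so □□(¬req → busy) ∨ □(¬busy → ○busy) is false.

No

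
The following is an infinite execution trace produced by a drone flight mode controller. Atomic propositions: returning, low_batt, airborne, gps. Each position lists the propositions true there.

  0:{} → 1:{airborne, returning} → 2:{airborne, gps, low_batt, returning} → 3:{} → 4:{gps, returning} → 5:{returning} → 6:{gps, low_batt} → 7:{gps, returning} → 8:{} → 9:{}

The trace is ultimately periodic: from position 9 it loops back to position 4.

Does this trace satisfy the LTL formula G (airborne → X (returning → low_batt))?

Satisfied

airborne → X (returning → low_batt) holds at every position 0..9, and those are all positions ever visited, so G (airborne → X (returning → low_batt)) holds.
Positions where airborne holds: 1, 2.
Check X (returning → low_batt) at each: 1→ok, 2→ok.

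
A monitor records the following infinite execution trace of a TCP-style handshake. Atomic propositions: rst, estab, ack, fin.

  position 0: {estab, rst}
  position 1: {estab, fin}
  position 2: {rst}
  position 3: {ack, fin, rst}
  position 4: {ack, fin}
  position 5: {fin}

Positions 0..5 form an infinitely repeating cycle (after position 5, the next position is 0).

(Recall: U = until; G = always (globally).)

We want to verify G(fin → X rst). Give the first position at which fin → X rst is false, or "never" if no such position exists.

3

Check fin → X rst at each position in order: 0 ✓, 1 ✓, 2 ✓.
At position 3 the labels are {ack, fin, rst} and the next position 4 has {ack, fin}, so fin → X rst is false there. This is the first violation.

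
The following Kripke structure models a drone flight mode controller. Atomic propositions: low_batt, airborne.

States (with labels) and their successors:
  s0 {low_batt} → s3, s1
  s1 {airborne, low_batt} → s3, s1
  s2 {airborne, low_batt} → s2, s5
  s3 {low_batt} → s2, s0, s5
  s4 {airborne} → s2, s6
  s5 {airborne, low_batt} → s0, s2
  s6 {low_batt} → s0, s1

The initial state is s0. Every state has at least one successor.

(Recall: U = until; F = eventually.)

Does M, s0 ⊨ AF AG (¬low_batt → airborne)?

States satisfying AG (¬low_batt → airborne): {s0, s1, s2, s3, s4, s5, s6}.
States satisfying AF AG (¬low_batt → airborne): {s0, s1, s2, s3, s4, s5, s6}.
s0 ∈ Sat(AF AG (¬low_batt → airborne)).

Holds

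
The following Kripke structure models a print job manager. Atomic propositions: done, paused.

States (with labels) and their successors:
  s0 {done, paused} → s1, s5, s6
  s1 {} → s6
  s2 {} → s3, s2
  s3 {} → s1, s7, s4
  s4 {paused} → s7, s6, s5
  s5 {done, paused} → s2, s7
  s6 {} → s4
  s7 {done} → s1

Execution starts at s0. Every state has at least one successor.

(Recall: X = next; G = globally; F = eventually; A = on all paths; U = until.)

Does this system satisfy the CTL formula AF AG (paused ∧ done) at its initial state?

No

States satisfying AG (paused ∧ done): ∅.
States satisfying AF AG (paused ∧ done): ∅.
There is a path from s0 along which AG (paused ∧ done) never holds.
s0 ∉ Sat(AF AG (paused ∧ done)).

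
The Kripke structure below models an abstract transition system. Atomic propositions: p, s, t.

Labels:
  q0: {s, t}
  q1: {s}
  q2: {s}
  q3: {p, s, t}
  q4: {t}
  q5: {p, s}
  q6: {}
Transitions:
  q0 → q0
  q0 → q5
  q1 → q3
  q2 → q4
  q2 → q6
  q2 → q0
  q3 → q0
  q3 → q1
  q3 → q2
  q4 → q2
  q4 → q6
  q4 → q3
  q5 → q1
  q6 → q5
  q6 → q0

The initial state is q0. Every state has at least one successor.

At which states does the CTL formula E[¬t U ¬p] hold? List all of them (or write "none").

{q0, q1, q2, q4, q5, q6}

States satisfying ¬t: {q1, q2, q5, q6}.
States satisfying ¬p: {q0, q1, q2, q4, q6}.
States satisfying E[¬t U ¬p]: {q0, q1, q2, q4, q5, q6}.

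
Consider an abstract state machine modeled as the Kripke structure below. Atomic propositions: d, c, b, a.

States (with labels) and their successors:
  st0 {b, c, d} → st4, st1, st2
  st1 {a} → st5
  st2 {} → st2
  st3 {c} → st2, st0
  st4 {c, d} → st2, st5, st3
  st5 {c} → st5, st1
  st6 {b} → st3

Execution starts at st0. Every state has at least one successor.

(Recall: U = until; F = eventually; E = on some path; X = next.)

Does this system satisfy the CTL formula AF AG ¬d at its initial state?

States satisfying AG ¬d: {st1, st2, st5}.
States satisfying AF AG ¬d: {st1, st2, st5}.
There is a path from st0 along which AG ¬d never holds.
st0 ∉ Sat(AF AG ¬d).

Does not hold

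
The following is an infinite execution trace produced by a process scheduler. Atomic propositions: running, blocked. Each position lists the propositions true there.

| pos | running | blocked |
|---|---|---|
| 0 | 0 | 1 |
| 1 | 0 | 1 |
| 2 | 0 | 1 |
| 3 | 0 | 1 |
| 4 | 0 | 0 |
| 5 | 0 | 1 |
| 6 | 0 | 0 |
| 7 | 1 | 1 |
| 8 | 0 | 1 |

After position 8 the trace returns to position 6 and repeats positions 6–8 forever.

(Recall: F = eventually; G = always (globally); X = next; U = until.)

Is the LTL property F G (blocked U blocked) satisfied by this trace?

G (blocked U blocked) is false at every position 0..8, so it never becomes true and F G (blocked U blocked) fails.

No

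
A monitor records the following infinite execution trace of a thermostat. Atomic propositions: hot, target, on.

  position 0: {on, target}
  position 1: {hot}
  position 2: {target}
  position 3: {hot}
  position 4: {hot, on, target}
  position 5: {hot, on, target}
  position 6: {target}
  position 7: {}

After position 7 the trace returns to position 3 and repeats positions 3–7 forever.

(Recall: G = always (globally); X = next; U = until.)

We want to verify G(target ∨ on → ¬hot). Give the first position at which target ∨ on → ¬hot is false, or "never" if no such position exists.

4

Check target ∨ on → ¬hot at each position in order: 0 ✓, 1 ✓, 2 ✓, 3 ✓.
At position 4 the labels are {hot, on, target}, so target ∨ on → ¬hot is false there. This is the first violation.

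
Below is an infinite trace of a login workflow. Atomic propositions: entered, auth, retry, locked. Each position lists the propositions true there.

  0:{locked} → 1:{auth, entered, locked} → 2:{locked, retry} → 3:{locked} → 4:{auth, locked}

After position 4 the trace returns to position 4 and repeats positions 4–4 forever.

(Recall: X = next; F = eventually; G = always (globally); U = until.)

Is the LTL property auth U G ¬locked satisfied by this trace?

Walking from position 0: at position 0, G ¬locked has not yet held and auth fails, so auth U G ¬locked is false.

No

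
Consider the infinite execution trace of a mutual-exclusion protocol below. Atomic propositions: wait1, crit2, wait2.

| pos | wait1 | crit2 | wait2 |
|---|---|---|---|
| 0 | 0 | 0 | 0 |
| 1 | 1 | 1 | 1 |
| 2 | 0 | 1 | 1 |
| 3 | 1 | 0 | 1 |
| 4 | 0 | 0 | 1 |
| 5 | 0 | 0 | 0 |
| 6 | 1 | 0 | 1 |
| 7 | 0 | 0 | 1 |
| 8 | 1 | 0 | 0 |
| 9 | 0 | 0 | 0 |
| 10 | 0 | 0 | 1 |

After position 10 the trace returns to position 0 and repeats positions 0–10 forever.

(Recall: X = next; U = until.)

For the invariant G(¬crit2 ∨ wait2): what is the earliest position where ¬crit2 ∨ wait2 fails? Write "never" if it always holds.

¬crit2 ∨ wait2 holds at every position 0..10, and those are all the positions the trace ever visits, so the invariant G(¬crit2 ∨ wait2) is never violated.

never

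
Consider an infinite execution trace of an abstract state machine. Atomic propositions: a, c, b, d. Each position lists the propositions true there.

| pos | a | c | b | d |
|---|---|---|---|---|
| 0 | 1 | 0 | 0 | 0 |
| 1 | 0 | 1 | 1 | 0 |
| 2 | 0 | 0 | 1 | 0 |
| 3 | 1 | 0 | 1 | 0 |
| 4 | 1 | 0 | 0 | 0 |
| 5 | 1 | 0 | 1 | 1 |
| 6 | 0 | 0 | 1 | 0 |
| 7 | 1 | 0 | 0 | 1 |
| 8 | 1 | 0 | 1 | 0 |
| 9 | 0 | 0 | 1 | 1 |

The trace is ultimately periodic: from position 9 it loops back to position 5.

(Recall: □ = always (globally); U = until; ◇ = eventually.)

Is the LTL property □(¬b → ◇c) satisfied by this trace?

¬b → ◇c must hold at every position from 0 onward. It fails at position 4, so □(¬b → ◇c) is false.
Positions where ¬b holds: 0, 4, 7.
Check ◇c at each: 0→ok, 4→fails, 7→fails.

No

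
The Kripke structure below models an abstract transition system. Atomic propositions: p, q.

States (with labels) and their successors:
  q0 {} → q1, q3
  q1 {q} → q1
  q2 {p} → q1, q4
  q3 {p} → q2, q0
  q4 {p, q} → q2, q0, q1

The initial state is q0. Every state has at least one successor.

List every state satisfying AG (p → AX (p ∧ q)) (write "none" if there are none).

{q1}

States satisfying p → AX (p ∧ q): {q0, q1}.
States satisfying AG (p → AX (p ∧ q)): {q1}.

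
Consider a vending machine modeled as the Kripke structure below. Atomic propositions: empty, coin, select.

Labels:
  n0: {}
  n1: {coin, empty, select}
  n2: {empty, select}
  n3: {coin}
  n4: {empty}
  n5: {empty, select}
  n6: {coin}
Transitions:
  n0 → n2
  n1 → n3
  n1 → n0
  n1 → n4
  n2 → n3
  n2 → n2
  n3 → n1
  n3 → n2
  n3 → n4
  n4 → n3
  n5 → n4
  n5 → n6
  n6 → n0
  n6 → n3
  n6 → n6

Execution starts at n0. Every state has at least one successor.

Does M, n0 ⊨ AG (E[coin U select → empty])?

Satisfied

States satisfying E[coin U select → empty]: {n0, n1, n2, n3, n4, n5, n6}.
States satisfying AG (E[coin U select → empty]): {n0, n1, n2, n3, n4, n5, n6}.
Every state reachable from n0 satisfies E[coin U select → empty].
n0 ∈ Sat(AG (E[coin U select → empty])).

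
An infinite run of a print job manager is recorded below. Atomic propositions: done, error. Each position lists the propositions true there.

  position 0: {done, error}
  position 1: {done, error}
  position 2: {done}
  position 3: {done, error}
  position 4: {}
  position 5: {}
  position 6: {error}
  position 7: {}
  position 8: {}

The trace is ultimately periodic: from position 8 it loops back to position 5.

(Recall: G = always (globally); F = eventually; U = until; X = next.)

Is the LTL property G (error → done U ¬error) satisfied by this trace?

Does not hold

error → done U ¬error must hold at every position from 0 onward. It fails at position 6, so G (error → done U ¬error) is false.
Positions where error holds: 0, 1, 3, 6.
Check done U ¬error at each: 0→ok, 1→ok, 3→ok, 6→fails.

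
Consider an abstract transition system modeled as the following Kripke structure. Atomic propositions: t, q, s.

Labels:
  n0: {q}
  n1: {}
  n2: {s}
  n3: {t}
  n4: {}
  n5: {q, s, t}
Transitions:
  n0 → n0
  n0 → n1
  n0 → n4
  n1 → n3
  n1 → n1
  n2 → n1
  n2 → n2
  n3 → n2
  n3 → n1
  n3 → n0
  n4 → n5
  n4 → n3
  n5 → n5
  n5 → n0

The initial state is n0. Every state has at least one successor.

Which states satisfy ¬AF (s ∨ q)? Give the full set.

{n1, n3, n4}

States satisfying s ∨ q: {n0, n2, n5}.
States satisfying AF (s ∨ q): {n0, n2, n5}.
States satisfying ¬AF (s ∨ q): {n1, n3, n4}.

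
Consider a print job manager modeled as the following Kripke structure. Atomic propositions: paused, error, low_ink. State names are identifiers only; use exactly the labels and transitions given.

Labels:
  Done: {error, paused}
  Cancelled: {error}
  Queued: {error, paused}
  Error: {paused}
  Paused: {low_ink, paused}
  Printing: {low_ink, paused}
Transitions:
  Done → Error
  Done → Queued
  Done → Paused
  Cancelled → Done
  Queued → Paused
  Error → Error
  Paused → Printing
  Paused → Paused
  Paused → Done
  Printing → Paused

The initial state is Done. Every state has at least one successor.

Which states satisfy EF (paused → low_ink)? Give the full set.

{Done, Cancelled, Queued, Paused, Printing}

States satisfying paused → low_ink: {Cancelled, Paused, Printing}.
States satisfying EF (paused → low_ink): {Done, Cancelled, Queued, Paused, Printing}.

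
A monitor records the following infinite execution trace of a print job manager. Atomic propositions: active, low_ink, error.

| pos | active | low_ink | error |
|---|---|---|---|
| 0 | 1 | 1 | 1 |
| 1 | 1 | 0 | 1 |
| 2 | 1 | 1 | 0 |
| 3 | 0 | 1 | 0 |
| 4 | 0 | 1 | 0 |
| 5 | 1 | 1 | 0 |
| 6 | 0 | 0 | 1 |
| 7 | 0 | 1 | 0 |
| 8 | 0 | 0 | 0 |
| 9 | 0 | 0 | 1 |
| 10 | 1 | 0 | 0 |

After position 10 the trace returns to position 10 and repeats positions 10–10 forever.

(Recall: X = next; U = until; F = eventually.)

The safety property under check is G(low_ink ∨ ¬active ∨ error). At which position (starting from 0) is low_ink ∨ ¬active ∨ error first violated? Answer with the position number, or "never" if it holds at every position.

10

Check low_ink ∨ ¬active ∨ error at each position in order: 0 ✓, 1 ✓, 2 ✓, 3 ✓, 4 ✓, 5 ✓, 6 ✓, 7 ✓, 8 ✓, 9 ✓.
At position 10 the labels are {active}, so low_ink ∨ ¬active ∨ error is false there. This is the first violation.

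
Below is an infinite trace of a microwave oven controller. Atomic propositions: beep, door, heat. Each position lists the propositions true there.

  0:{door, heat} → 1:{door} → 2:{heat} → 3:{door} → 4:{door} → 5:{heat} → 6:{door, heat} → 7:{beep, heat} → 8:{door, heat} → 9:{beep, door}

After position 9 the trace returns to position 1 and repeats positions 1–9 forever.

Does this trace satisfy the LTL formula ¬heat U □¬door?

Walking from position 0: at position 0, □¬door has not yet held and ¬heat fails, so ¬heat U □¬door is false.

Does not hold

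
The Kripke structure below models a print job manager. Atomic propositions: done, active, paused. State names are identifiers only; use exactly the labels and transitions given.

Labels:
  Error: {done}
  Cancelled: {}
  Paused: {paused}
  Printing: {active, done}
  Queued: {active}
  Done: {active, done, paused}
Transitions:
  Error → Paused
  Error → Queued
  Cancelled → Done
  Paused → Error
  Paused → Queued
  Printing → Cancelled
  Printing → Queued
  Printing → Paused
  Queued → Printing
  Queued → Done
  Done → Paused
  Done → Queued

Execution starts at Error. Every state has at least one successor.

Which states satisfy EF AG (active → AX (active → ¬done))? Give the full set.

States satisfying AG (active → AX (active → ¬done)): ∅.
States satisfying EF AG (active → AX (active → ¬done)): ∅.

none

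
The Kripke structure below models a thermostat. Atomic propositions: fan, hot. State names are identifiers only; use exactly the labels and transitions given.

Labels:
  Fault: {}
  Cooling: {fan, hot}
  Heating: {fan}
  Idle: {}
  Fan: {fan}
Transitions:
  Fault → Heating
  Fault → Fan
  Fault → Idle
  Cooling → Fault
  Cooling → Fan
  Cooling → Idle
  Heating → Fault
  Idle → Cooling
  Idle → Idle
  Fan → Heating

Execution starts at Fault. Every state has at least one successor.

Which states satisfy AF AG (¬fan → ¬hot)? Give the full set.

{Fault, Cooling, Heating, Idle, Fan}

States satisfying AG (¬fan → ¬hot): {Fault, Cooling, Heating, Idle, Fan}.
States satisfying AF AG (¬fan → ¬hot): {Fault, Cooling, Heating, Idle, Fan}.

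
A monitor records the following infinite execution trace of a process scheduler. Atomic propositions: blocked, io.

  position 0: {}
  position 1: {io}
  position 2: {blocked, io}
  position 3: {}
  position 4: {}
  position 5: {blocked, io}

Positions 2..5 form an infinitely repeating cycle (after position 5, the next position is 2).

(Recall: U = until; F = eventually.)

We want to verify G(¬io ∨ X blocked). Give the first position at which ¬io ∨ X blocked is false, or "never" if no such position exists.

2

Check ¬io ∨ X blocked at each position in order: 0 ✓, 1 ✓.
At position 2 the labels are {blocked, io} and the next position 3 has {}, so ¬io ∨ X blocked is false there. This is the first violation.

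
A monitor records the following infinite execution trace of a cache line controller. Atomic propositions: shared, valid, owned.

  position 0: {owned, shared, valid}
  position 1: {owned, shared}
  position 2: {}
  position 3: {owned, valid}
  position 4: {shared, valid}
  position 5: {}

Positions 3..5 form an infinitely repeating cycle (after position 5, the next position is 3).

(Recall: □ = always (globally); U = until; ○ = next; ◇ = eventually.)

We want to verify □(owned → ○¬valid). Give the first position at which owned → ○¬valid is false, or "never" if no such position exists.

Check owned → ○¬valid at each position in order: 0 ✓, 1 ✓, 2 ✓.
At position 3 the labels are {owned, valid} and the next position 4 has {shared, valid}, so owned → ○¬valid is false there. This is the first violation.

3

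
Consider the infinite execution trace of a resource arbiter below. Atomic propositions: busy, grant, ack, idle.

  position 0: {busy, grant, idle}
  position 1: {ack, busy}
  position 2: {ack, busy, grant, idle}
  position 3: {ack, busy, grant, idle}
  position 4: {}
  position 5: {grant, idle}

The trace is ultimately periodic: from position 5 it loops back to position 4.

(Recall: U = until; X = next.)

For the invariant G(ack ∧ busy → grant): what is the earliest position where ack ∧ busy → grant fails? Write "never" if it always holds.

1

Check ack ∧ busy → grant at each position in order: 0 ✓.
At position 1 the labels are {ack, busy}, so ack ∧ busy → grant is false there. This is the first violation.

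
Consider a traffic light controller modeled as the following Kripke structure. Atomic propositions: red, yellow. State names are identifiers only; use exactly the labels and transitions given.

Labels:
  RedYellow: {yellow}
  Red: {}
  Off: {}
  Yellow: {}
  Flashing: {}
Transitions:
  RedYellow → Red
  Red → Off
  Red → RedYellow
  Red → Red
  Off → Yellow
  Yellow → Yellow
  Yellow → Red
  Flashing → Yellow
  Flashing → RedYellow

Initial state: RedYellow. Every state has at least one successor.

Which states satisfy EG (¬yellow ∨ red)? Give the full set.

{Red, Off, Yellow, Flashing}

States satisfying ¬yellow ∨ red: {Red, Off, Yellow, Flashing}.
States satisfying EG (¬yellow ∨ red): {Red, Off, Yellow, Flashing}.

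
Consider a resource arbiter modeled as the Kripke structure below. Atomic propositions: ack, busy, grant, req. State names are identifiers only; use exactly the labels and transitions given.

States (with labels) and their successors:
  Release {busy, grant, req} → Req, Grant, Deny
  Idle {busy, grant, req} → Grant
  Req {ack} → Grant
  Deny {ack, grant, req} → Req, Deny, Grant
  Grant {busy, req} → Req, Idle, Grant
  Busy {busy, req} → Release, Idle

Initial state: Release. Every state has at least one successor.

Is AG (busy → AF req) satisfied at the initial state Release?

Holds

States satisfying busy → AF req: {Release, Idle, Req, Deny, Grant, Busy}.
States satisfying AG (busy → AF req): {Release, Idle, Req, Deny, Grant, Busy}.
Every state reachable from Release satisfies busy → AF req.
Release ∈ Sat(AG (busy → AF req)).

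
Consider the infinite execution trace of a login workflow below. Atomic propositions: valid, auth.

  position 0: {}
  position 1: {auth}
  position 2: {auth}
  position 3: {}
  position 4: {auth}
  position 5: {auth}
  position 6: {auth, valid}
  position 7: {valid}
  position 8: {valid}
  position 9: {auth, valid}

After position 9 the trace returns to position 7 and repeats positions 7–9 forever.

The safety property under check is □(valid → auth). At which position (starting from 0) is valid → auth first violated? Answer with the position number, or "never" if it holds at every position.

Check valid → auth at each position in order: 0 ✓, 1 ✓, 2 ✓, 3 ✓, 4 ✓, 5 ✓, 6 ✓.
At position 7 the labels are {valid}, so valid → auth is false there. This is the first violation.

7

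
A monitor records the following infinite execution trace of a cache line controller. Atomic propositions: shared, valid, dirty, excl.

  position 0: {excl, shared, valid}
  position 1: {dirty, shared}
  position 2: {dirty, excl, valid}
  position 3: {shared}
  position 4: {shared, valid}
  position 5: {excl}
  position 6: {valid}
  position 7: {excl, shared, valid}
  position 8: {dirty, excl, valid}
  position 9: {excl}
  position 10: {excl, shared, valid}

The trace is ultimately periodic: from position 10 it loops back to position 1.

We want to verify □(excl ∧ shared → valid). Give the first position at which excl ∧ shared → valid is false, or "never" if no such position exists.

never

excl ∧ shared → valid holds at every position 0..10, and those are all the positions the trace ever visits, so the invariant □(excl ∧ shared → valid) is never violated.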